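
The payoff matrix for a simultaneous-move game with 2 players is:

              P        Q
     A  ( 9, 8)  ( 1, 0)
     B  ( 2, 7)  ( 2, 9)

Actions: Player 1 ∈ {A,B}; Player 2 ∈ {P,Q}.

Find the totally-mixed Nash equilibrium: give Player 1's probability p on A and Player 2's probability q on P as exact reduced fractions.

P1 indiff ⇒ q·9+(1-q)·1 = q·2+(1-q)·2 ⇒ q(7) = (1-q)(1) ⇒ q = 1/8
P2 indiff ⇒ p·8+(1-p)·7 = p·0+(1-p)·9 ⇒ p(8) = (1-p)(2) ⇒ p = 1/5

p=1/5, q=1/8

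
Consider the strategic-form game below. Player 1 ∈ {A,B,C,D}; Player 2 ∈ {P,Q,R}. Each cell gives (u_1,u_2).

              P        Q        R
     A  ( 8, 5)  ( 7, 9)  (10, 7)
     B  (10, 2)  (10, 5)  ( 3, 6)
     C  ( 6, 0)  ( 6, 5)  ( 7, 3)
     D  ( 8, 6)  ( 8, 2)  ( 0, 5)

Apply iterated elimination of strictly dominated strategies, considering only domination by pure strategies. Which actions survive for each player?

P1 drop C (A beats it: P:8>6 Q:7>6 R:10>7)
P1 drop D (B beats it: P:10>8 Q:10>8 R:3>0)
P2 drop P (Q beats it: A:9>5 B:5>2)
P1→{A,B} P2→{Q,R}

Remaining: P1:{A,B} P2:{Q,R}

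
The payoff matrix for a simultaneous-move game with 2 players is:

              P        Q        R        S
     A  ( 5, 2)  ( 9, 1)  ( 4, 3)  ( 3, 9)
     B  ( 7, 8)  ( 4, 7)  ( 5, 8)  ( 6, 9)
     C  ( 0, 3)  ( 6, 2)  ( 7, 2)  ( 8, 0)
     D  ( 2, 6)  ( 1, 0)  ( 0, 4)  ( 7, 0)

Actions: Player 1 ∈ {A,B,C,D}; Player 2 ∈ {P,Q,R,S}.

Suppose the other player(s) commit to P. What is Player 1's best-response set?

P1 best: {B}

u_1(A vs P) = 5
u_1(B vs P) = 7
u_1(C vs P) = 0
u_1(D vs P) = 2
max payoff 7 at {B}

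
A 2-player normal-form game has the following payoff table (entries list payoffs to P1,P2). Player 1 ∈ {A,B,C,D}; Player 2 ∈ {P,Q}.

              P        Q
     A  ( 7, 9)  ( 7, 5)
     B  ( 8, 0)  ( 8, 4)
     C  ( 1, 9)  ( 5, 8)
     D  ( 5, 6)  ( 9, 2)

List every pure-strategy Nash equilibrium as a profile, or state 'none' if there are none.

(A,P): not NE [P1→B gives 8>7]
(A,Q): not NE [P1→D gives 9>7; P2→P gives 9>5]
(B,P): not NE [P2→Q gives 4>0]
(B,Q): not NE [P1→D gives 9>8]
(C,P): not NE [P1→B gives 8>1]
(C,Q): not NE [P1→D gives 9>5; P2→P gives 9>8]
(D,P): not NE [P1→B gives 8>5]
(D,Q): not NE [P2→P gives 6>2]

Equilibria: none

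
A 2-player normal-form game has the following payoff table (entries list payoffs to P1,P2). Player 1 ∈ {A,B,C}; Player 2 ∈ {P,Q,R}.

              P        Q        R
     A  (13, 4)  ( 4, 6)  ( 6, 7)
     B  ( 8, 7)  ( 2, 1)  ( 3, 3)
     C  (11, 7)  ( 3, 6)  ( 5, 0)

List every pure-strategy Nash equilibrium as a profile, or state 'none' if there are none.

(A,P): not NE [P2→R gives 7>4]
(A,Q): not NE [P2→R gives 7>6]
(A,R): NE
(B,P): not NE [P1→A gives 13>8]
(B,Q): not NE [P1→A gives 4>2; P2→P gives 7>1]
(B,R): not NE [P1→A gives 6>3; P2→P gives 7>3]
(C,P): not NE [P1→A gives 13>11]
(C,Q): not NE [P1→A gives 4>3; P2→P gives 7>6]
(C,R): not NE [P1→A gives 6>5; P2→P gives 7>0]

NE set: (A,R)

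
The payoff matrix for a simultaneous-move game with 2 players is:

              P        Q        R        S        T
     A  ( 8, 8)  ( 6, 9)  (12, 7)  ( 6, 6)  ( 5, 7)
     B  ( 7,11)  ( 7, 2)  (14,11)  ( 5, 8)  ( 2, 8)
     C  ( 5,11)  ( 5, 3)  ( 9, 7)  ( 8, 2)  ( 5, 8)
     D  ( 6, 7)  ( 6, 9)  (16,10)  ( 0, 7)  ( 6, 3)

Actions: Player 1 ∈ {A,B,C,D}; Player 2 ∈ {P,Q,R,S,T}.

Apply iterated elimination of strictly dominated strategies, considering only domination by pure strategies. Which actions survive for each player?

P2 drop S (R beats it: A:7>6 B:11>8 C:7>2 D:10>7)
P1 drop C (D beats it: P:6>5 Q:6>5 R:16>9 T:6>5)
P2 drop T (P beats it: A:8>7 B:11>8 D:7>3)
P1→{A,B,D} P2→{P,Q,R}

IESDS → P1:{A,B,D} P2:{P,Q,R}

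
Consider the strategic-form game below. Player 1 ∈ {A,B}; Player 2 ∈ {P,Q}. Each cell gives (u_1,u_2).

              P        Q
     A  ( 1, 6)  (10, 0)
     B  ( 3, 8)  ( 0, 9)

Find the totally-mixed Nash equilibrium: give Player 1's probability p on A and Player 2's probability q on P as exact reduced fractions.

P1 indiff ⇒ q·1+(1-q)·10 = q·3+(1-q)·0 ⇒ q(-2) = (1-q)(-10) ⇒ q = 5/6
P2 indiff ⇒ p·6+(1-p)·8 = p·0+(1-p)·9 ⇒ p(6) = (1-p)(1) ⇒ p = 1/7

P1 mixes 1/7 on A; P2 mixes 5/6 on P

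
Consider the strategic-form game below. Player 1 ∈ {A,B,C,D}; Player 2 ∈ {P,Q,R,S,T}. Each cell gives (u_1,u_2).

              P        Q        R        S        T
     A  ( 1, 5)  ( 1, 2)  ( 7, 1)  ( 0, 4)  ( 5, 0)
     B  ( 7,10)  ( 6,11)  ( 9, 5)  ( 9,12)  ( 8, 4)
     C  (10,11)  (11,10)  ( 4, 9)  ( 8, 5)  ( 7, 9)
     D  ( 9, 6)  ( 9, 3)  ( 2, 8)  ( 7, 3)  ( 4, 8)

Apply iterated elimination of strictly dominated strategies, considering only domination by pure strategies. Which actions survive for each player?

Remaining: P1:{B,C} P2:{P,Q,S}

P1 drop A (B beats it: P:7>1 Q:6>1 R:9>7 S:9>0 T:8>5)
P1 drop D (C beats it: P:10>9 Q:11>9 R:4>2 S:8>7 T:7>4)
P2 drop R (P beats it: B:10>5 C:11>9)
P2 drop T (P beats it: B:10>4 C:11>9)
P1→{B,C} P2→{P,Q,S}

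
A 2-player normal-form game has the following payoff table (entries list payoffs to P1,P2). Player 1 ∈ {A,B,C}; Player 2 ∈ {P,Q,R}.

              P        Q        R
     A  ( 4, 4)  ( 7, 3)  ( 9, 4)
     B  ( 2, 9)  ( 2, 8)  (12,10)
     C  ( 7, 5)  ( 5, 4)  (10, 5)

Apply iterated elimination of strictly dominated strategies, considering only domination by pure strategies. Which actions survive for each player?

P2 drop Q (P beats it: A:4>3 B:9>8 C:5>4)
P1 drop A (C beats it: P:7>4 R:10>9)
P1→{B,C} P2→{P,R}

Remaining: P1:{B,C} P2:{P,R}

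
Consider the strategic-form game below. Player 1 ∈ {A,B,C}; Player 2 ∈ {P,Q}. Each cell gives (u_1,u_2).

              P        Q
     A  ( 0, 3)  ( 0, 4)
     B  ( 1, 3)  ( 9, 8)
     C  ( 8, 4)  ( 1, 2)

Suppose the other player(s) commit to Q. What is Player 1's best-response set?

u_1(A vs Q) = 0
u_1(B vs Q) = 9
u_1(C vs Q) = 1
max payoff 9 at {B}

BR_1 = {B}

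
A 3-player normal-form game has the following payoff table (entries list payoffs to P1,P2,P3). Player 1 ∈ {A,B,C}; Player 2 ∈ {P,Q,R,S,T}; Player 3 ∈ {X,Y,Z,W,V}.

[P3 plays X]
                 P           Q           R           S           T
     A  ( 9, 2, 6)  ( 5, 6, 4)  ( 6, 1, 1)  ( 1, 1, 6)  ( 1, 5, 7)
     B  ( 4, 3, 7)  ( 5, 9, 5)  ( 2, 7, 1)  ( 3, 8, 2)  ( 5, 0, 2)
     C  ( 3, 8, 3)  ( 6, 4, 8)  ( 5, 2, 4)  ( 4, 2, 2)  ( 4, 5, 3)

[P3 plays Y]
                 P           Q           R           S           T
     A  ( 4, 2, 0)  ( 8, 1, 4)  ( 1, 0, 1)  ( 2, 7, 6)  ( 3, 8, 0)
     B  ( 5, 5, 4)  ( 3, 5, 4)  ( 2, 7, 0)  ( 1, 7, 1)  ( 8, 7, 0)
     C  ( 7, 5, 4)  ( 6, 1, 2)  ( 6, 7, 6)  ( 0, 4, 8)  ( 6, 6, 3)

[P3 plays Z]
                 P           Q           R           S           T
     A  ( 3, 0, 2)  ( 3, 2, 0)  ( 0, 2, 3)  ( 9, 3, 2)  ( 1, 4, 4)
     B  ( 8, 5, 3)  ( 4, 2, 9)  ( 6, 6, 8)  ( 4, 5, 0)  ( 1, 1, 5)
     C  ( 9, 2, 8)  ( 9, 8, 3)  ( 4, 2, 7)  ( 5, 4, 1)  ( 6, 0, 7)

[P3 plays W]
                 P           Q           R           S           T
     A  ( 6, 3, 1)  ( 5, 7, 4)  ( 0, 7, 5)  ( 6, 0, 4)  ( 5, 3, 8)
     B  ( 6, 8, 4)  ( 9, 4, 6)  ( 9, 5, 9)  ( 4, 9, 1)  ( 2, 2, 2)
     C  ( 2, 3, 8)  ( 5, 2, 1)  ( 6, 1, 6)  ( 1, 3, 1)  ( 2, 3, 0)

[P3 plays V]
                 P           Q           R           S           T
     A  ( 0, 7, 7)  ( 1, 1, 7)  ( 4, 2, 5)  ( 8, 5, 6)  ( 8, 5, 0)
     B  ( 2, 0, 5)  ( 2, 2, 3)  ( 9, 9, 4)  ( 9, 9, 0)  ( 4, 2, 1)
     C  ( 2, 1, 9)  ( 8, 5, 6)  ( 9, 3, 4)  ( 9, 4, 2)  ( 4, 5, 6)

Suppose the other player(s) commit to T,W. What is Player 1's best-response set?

u_1(A vs T,W) = 5
u_1(B vs T,W) = 2
u_1(C vs T,W) = 2
max payoff 5 at {A}

BR_1 = {A}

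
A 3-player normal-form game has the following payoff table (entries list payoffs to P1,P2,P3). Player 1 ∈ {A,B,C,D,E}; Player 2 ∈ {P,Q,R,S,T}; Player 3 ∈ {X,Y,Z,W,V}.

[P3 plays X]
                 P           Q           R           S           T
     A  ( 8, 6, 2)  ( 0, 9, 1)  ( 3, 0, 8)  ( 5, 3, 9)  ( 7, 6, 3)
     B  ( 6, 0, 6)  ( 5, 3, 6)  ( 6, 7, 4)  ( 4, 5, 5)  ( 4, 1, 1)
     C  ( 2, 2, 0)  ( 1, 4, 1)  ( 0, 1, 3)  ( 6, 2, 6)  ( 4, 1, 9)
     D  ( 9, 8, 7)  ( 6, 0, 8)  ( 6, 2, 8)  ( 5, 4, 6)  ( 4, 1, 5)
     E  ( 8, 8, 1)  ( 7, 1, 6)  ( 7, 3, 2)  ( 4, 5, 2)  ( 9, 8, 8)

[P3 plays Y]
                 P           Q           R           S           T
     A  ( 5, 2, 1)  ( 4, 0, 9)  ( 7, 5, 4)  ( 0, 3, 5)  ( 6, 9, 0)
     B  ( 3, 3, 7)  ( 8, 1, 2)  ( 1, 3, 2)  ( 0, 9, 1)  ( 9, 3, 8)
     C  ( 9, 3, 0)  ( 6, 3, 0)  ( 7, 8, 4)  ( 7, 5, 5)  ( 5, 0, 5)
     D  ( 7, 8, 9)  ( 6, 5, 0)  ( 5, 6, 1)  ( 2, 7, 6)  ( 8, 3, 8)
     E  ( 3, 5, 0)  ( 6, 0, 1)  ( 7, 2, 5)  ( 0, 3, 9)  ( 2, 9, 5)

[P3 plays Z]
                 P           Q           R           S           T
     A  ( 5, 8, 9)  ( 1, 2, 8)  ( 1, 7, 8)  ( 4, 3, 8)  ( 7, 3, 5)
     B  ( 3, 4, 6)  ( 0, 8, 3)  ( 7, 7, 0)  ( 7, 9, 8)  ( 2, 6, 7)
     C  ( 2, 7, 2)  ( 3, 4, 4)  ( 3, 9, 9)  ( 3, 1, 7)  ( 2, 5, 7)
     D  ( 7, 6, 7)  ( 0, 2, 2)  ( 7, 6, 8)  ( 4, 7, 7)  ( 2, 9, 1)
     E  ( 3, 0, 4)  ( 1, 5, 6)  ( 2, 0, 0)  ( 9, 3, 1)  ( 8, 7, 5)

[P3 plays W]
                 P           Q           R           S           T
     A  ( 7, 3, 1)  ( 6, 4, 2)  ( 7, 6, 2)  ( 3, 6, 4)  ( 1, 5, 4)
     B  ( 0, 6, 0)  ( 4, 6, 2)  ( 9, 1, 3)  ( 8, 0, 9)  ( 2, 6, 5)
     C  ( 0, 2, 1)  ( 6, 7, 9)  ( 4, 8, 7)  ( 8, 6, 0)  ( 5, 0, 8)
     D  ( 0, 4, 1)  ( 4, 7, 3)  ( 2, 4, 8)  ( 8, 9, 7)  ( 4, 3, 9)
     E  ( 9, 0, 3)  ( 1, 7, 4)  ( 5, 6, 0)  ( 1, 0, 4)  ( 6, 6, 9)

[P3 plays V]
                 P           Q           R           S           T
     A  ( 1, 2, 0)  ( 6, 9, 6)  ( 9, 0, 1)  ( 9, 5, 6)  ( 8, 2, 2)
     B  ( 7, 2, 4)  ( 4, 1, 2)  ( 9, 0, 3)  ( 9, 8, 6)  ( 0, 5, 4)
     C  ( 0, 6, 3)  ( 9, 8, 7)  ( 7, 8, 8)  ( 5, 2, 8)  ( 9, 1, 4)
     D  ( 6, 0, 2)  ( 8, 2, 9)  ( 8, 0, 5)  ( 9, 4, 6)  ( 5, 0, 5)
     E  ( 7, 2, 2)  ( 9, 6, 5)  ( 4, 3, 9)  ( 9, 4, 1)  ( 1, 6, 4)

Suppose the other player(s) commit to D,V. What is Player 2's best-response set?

P2 best: {S}

u_2(P vs D,V) = 0
u_2(Q vs D,V) = 2
u_2(R vs D,V) = 0
u_2(S vs D,V) = 4
u_2(T vs D,V) = 0
max payoff 4 at {S}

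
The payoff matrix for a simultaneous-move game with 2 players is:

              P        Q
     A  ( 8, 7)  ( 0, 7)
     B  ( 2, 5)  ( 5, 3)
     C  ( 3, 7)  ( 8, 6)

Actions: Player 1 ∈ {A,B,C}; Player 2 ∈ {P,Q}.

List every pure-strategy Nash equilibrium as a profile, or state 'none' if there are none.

(A,P): NE
(A,Q): not NE [P1→C gives 8>0]
(B,P): not NE [P1→A gives 8>2]
(B,Q): not NE [P1→C gives 8>5; P2→P gives 5>3]
(C,P): not NE [P1→A gives 8>3]
(C,Q): not NE [P2→P gives 7>6]

PSNE = {(A,P)}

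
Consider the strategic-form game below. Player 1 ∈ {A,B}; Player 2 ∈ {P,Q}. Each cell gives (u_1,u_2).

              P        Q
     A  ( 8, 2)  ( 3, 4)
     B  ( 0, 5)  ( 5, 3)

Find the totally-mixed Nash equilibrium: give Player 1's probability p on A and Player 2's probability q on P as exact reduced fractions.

(p,q) = (1/2, 1/5)

P1 indiff ⇒ q·8+(1-q)·3 = q·0+(1-q)·5 ⇒ q(8) = (1-q)(2) ⇒ q = 1/5
P2 indiff ⇒ p·2+(1-p)·5 = p·4+(1-p)·3 ⇒ p(-2) = (1-p)(-2) ⇒ p = 1/2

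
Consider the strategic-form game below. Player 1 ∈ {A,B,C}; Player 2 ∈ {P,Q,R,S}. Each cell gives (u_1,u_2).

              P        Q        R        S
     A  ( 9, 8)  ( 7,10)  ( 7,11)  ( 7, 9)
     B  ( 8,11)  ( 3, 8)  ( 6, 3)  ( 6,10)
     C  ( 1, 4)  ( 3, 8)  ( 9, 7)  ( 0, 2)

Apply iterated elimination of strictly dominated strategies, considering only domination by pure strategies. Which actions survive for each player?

P1 drop B (A beats it: P:9>8 Q:7>3 R:7>6 S:7>6)
P2 drop P (Q beats it: A:10>8 C:8>4)
P2 drop S (Q beats it: A:10>9 C:8>2)
P1→{A,C} P2→{Q,R}

IESDS → P1:{A,C} P2:{Q,R}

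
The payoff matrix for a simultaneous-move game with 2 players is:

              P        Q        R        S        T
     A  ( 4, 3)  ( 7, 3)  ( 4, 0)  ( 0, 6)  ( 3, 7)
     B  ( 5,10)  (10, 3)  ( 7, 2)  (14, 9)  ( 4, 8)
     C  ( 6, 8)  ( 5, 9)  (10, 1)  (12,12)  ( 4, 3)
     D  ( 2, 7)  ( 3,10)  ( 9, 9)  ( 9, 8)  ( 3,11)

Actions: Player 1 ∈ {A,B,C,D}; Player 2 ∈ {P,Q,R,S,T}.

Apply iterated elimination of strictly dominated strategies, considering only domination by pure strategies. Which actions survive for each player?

Remaining: P1:{B,C} P2:{P,S}

P1 drop A (B beats it: P:5>4 Q:10>7 R:7>4 S:14>0 T:4>3)
P1 drop D (C beats it: P:6>2 Q:5>3 R:10>9 S:12>9 T:4>3)
P2 drop Q (S beats it: B:9>3 C:12>9)
P2 drop R (P beats it: B:10>2 C:8>1)
P2 drop T (P beats it: B:10>8 C:8>3)
P1→{B,C} P2→{P,S}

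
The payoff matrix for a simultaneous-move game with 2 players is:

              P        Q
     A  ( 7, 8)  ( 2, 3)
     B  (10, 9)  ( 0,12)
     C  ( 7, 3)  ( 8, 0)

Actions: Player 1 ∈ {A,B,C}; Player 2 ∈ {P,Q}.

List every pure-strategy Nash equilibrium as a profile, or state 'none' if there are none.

(A,P): not NE [P1→B gives 10>7]
(A,Q): not NE [P1→C gives 8>2; P2→P gives 8>3]
(B,P): not NE [P2→Q gives 12>9]
(B,Q): not NE [P1→C gives 8>0]
(C,P): not NE [P1→B gives 10>7]
(C,Q): not NE [P2→P gives 3>0]

PSNE: ∅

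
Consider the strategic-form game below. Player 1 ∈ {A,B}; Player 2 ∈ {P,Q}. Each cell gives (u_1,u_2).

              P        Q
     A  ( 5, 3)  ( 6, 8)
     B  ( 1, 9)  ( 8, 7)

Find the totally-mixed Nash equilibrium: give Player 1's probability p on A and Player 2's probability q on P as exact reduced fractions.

(p,q) = (2/7, 1/3)

P1 indiff ⇒ q·5+(1-q)·6 = q·1+(1-q)·8 ⇒ q(4) = (1-q)(2) ⇒ q = 1/3
P2 indiff ⇒ p·3+(1-p)·9 = p·8+(1-p)·7 ⇒ p(-5) = (1-p)(-2) ⇒ p = 2/7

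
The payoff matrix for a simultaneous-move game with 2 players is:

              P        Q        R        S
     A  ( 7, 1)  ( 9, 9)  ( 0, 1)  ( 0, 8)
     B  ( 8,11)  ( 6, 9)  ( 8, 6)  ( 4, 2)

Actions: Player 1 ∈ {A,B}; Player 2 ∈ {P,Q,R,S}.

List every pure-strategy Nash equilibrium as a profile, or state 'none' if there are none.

(A,P): not NE [P1→B gives 8>7; P2→Q gives 9>1]
(A,Q): NE
(A,R): not NE [P1→B gives 8>0; P2→Q gives 9>1]
(A,S): not NE [P1→B gives 4>0; P2→Q gives 9>8]
(B,P): NE
(B,Q): not NE [P1→A gives 9>6; P2→P gives 11>9]
(B,R): not NE [P2→P gives 11>6]
(B,S): not NE [P2→P gives 11>2]

PSNE = {(A,Q), (B,P)}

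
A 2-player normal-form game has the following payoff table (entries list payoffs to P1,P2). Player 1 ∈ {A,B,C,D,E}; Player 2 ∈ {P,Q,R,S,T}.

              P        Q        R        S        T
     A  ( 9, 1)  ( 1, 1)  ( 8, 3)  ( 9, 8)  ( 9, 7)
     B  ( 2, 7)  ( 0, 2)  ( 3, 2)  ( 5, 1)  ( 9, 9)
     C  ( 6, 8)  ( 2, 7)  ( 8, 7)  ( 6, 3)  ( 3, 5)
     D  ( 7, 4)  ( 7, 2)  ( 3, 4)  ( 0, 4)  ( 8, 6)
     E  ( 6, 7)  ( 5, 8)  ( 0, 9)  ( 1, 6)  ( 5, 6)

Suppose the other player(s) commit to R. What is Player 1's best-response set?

u_1(A vs R) = 8
u_1(B vs R) = 3
u_1(C vs R) = 8
u_1(D vs R) = 3
u_1(E vs R) = 0
max payoff 8 at {A,C}

P1 best: {A,C}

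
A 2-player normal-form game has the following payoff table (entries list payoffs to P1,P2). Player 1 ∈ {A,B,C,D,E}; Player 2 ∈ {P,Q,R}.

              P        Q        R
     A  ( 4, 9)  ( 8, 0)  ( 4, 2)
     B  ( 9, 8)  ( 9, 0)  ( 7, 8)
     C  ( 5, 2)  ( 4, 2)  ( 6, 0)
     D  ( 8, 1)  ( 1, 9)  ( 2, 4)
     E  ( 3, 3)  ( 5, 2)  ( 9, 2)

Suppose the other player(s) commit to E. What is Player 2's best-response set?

u_2(P vs E) = 3
u_2(Q vs E) = 2
u_2(R vs E) = 2
max payoff 3 at {P}

BR_2 = {P}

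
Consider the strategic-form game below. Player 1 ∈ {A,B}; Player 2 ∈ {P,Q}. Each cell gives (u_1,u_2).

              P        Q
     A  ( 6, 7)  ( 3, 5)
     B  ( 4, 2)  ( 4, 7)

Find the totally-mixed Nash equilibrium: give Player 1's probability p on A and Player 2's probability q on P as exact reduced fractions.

P1 mixes 5/7 on A; P2 mixes 1/3 on P

P1 indiff ⇒ q·6+(1-q)·3 = q·4+(1-q)·4 ⇒ q(2) = (1-q)(1) ⇒ q = 1/3
P2 indiff ⇒ p·7+(1-p)·2 = p·5+(1-p)·7 ⇒ p(2) = (1-p)(5) ⇒ p = 5/7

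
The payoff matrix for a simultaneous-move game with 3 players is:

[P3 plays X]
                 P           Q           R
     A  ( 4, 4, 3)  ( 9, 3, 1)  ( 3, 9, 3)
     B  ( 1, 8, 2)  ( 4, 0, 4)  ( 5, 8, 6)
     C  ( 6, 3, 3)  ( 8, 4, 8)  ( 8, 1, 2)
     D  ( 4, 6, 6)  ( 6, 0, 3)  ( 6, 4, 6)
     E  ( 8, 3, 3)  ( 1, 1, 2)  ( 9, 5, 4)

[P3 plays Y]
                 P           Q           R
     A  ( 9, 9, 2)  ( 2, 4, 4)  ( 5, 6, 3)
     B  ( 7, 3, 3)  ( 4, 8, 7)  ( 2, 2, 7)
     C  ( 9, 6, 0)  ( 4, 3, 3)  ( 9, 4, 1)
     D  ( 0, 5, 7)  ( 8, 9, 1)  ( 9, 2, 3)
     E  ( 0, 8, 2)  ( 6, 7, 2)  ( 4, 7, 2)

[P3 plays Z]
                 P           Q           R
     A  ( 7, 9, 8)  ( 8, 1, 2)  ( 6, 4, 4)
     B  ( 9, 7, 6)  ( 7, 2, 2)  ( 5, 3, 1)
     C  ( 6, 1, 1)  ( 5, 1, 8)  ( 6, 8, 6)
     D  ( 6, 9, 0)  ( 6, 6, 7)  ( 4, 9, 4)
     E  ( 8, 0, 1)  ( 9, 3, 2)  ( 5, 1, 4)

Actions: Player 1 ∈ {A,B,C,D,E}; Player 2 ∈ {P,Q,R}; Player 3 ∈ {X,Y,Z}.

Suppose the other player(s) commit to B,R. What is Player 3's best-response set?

BR_3 = {Y}

u_3(X vs B,R) = 6
u_3(Y vs B,R) = 7
u_3(Z vs B,R) = 1
max payoff 7 at {Y}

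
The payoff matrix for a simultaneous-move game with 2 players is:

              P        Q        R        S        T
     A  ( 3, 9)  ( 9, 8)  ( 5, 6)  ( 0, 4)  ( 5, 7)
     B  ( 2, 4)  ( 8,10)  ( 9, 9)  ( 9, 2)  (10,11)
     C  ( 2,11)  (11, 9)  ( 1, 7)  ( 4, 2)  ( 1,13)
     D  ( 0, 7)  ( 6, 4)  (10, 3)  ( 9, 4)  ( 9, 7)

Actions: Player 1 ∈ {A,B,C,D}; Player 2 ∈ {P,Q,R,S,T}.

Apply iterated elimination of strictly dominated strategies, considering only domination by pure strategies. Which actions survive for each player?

Survivors P1:{A,B,C} P2:{P,Q,T}

P2 drop R (Q beats it: A:8>6 B:10>9 C:9>7 D:4>3)
P2 drop S (P beats it: A:9>4 B:4>2 C:11>2 D:7>4)
P1 drop D (B beats it: P:2>0 Q:8>6 T:10>9)
P1→{A,B,C} P2→{P,Q,T}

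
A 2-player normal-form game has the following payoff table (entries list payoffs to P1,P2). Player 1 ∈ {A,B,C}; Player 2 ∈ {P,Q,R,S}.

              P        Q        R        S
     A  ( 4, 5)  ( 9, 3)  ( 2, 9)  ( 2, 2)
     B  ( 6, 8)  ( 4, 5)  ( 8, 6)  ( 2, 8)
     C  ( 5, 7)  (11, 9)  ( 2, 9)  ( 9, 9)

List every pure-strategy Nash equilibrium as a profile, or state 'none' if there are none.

(A,P): not NE [P1→B gives 6>4; P2→R gives 9>5]
(A,Q): not NE [P1→C gives 11>9; P2→R gives 9>3]
(A,R): not NE [P1→B gives 8>2]
(A,S): not NE [P1→C gives 9>2; P2→R gives 9>2]
(B,P): NE
(B,Q): not NE [P1→C gives 11>4; P2→S gives 8>5]
(B,R): not NE [P2→S gives 8>6]
(B,S): not NE [P1→C gives 9>2]
(C,P): not NE [P1→B gives 6>5; P2→S gives 9>7]
(C,Q): NE
(C,R): not NE [P1→B gives 8>2]
(C,S): NE

Nash profiles: (B,P), (C,Q), (C,S)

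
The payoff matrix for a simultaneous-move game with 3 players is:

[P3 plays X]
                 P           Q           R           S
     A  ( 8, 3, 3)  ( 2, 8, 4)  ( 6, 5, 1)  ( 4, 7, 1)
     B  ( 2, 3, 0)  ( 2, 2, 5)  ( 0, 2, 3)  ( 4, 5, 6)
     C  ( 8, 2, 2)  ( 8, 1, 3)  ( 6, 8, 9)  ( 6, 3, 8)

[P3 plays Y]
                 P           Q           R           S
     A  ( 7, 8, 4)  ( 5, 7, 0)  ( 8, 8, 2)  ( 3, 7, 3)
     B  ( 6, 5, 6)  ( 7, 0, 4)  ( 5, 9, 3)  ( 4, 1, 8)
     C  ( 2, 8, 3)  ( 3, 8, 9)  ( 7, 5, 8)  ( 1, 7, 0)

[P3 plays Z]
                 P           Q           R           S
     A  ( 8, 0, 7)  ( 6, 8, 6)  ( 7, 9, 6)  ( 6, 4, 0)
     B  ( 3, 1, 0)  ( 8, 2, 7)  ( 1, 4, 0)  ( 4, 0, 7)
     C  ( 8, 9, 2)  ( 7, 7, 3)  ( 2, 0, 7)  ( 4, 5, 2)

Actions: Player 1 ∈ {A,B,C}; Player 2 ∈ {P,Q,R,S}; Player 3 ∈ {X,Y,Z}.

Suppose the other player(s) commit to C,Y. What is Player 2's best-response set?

BR_2 = {P,Q}

u_2(P vs C,Y) = 8
u_2(Q vs C,Y) = 8
u_2(R vs C,Y) = 5
u_2(S vs C,Y) = 7
max payoff 8 at {P,Q}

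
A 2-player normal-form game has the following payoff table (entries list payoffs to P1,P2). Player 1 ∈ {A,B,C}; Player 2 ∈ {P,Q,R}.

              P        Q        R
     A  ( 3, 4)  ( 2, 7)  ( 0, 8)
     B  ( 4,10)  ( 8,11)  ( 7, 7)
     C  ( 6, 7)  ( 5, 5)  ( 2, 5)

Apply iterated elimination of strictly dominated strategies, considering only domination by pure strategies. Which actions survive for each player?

P1 drop A (B beats it: P:4>3 Q:8>2 R:7>0)
P2 drop R (P beats it: B:10>7 C:7>5)
P1→{B,C} P2→{P,Q}

Survivors P1:{B,C} P2:{P,Q}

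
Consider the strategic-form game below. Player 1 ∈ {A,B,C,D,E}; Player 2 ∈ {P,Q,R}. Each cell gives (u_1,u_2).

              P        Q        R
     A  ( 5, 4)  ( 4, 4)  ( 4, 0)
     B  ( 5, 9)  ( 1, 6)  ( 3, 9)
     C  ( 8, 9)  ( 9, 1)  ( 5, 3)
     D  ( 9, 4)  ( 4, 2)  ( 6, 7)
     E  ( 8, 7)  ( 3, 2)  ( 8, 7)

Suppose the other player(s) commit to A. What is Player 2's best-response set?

u_2(P vs A) = 4
u_2(Q vs A) = 4
u_2(R vs A) = 0
max payoff 4 at {P,Q}

BR_2 = {P,Q}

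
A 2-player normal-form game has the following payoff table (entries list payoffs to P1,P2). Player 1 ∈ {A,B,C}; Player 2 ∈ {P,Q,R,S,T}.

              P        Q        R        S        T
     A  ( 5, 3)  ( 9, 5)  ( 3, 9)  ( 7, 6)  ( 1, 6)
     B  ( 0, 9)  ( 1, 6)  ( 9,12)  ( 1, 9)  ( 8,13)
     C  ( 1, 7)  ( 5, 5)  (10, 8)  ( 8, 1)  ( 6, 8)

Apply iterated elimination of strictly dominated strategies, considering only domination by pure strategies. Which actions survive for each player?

IESDS → P1:{B,C} P2:{R,T}

P2 drop P (R beats it: A:9>3 B:12>9 C:8>7)
P2 drop Q (R beats it: A:9>5 B:12>6 C:8>5)
P1 drop A (C beats it: R:10>3 S:8>7 T:6>1)
P2 drop S (R beats it: B:12>9 C:8>1)
P1→{B,C} P2→{R,T}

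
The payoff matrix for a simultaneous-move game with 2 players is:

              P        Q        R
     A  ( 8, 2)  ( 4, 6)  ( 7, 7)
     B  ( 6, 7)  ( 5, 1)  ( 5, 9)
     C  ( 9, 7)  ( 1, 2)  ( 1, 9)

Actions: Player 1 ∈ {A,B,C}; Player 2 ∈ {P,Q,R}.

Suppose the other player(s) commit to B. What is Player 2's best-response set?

BR_2 = {R}

u_2(P vs B) = 7
u_2(Q vs B) = 1
u_2(R vs B) = 9
max payoff 9 at {R}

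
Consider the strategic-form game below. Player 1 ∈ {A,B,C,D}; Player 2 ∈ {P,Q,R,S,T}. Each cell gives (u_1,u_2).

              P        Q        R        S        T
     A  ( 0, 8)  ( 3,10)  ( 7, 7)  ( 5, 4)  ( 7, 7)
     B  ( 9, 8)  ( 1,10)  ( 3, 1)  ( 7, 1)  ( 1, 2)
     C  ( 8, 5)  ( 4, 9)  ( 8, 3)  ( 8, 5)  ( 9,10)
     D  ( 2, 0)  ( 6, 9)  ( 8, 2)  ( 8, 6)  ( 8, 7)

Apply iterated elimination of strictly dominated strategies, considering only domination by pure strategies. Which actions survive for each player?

Survivors P1:{C,D} P2:{Q,T}

P1 drop A (C beats it: P:8>0 Q:4>3 R:8>7 S:8>5 T:9>7)
P2 drop P (Q beats it: B:10>8 C:9>5 D:9>0)
P1 drop B (C beats it: Q:4>1 R:8>3 S:8>7 T:9>1)
P2 drop R (Q beats it: C:9>3 D:9>2)
P2 drop S (Q beats it: C:9>5 D:9>6)
P1→{C,D} P2→{Q,T}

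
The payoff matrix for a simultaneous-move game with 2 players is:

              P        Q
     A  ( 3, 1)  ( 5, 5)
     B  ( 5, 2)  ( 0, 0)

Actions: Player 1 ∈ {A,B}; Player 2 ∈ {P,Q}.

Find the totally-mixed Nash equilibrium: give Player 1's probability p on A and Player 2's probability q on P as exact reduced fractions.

p=1/3, q=5/7

P1 indiff ⇒ q·3+(1-q)·5 = q·5+(1-q)·0 ⇒ q(-2) = (1-q)(-5) ⇒ q = 5/7
P2 indiff ⇒ p·1+(1-p)·2 = p·5+(1-p)·0 ⇒ p(-4) = (1-p)(-2) ⇒ p = 1/3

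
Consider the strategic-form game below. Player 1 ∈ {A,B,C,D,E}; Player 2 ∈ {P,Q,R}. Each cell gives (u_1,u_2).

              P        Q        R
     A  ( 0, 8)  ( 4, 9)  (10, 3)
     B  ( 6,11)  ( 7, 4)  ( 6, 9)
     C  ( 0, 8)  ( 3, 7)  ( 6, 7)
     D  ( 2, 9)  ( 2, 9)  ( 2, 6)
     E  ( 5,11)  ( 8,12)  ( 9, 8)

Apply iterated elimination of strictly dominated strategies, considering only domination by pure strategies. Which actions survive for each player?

P1 drop C (E beats it: P:5>0 Q:8>3 R:9>6)
P1 drop D (B beats it: P:6>2 Q:7>2 R:6>2)
P2 drop R (P beats it: A:8>3 B:11>9 E:11>8)
P1 drop A (B beats it: P:6>0 Q:7>4)
P1→{B,E} P2→{P,Q}

Survivors P1:{B,E} P2:{P,Q}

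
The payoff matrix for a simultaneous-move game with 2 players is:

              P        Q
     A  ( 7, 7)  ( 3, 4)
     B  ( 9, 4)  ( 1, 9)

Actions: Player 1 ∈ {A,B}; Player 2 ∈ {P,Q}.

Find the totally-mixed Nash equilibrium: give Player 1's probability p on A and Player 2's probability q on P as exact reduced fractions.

P1 mixes 5/8 on A; P2 mixes 1/2 on P

P1 indiff ⇒ q·7+(1-q)·3 = q·9+(1-q)·1 ⇒ q(-2) = (1-q)(-2) ⇒ q = 1/2
P2 indiff ⇒ p·7+(1-p)·4 = p·4+(1-p)·9 ⇒ p(3) = (1-p)(5) ⇒ p = 5/8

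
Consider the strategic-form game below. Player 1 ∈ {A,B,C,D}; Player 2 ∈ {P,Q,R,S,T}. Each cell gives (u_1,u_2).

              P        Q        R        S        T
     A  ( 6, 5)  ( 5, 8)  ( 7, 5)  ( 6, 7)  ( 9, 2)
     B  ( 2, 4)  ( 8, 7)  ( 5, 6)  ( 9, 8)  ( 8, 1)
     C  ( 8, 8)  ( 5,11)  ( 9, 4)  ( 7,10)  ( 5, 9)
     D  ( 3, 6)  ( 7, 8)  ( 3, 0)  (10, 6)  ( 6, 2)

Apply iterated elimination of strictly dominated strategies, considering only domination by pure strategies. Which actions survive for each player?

P2 drop P (Q beats it: A:8>5 B:7>4 C:11>8 D:8>6)
P2 drop R (Q beats it: A:8>5 B:7>6 C:11>4 D:8>0)
P1 drop C (B beats it: Q:8>5 S:9>7 T:8>5)
P2 drop T (Q beats it: A:8>2 B:7>1 D:8>2)
P1 drop A (B beats it: Q:8>5 S:9>6)
P1→{B,D} P2→{Q,S}

Survivors P1:{B,D} P2:{Q,S}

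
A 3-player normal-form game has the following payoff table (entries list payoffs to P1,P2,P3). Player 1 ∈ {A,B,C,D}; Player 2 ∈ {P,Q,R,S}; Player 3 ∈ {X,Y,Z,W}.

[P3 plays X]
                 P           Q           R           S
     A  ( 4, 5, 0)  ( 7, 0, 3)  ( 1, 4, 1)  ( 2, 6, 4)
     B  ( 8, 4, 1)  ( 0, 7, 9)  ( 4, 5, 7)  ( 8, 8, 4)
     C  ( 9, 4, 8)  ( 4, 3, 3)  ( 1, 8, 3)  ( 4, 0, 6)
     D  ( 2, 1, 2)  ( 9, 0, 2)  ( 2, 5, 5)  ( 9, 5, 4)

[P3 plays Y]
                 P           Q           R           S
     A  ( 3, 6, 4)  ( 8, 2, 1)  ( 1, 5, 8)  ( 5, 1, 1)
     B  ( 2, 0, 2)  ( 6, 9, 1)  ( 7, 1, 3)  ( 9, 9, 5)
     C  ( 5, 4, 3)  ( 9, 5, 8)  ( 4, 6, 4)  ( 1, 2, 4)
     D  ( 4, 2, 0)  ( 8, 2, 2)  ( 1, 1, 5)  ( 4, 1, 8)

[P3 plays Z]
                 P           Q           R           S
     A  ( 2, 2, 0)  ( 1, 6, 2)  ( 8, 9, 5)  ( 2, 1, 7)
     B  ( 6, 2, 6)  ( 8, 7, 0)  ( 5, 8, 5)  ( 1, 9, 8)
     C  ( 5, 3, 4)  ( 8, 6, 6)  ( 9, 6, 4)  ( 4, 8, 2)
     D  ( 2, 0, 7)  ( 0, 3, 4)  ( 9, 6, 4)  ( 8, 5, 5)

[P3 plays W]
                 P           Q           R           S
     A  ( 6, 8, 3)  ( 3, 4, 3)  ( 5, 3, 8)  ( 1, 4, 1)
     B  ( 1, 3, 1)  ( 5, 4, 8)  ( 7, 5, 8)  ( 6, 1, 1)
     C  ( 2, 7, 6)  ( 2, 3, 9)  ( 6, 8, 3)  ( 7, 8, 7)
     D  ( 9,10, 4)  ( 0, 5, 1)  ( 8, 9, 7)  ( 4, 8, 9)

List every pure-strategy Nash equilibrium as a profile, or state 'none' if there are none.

(A,P,X): not NE [P1→C gives 9>4; P2→S gives 6>5; P3→Y gives 4>0]
(A,P,Y): not NE [P1→C gives 5>3]
(A,P,Z): not NE [P1→B gives 6>2; P2→R gives 9>2; P3→Y gives 4>0]
(A,P,W): not NE [P1→D gives 9>6; P3→Y gives 4>3]
(A,Q,X): not NE [P1→D gives 9>7; P2→S gives 6>0]
(A,Q,Y): not NE [P1→C gives 9>8; P2→P gives 6>2; P3→W gives 3>1]
(A,Q,Z): not NE [P1→C gives 8>1; P2→R gives 9>6; P3→W gives 3>2]
(A,Q,W): not NE [P1→B gives 5>3; P2→P gives 8>4]
(A,R,X): not NE [P1→B gives 4>1; P2→S gives 6>4; P3→W gives 8>1]
(A,R,Y): not NE [P1→B gives 7>1; P2→P gives 6>5]
(A,R,Z): not NE [P1→D gives 9>8; P3→W gives 8>5]
(A,R,W): not NE [P1→D gives 8>5; P2→P gives 8>3]
(A,S,X): not NE [P1→D gives 9>2; P3→Z gives 7>4]
(A,S,Y): not NE [P1→B gives 9>5; P2→P gives 6>1; P3→Z gives 7>1]
(A,S,Z): not NE [P1→D gives 8>2; P2→R gives 9>1]
(A,S,W): not NE [P1→C gives 7>1; P2→P gives 8>4; P3→Z gives 7>1]
(B,P,X): not NE [P1→C gives 9>8; P2→S gives 8>4; P3→Z gives 6>1]
(B,P,Y): not NE [P1→C gives 5>2; P2→S gives 9>0; P3→Z gives 6>2]
(B,P,Z): not NE [P2→S gives 9>2]
(B,P,W): not NE [P1→D gives 9>1; P2→R gives 5>3; P3→Z gives 6>1]
(B,Q,X): not NE [P1→D gives 9>0; P2→S gives 8>7]
(B,Q,Y): not NE [P1→C gives 9>6; P3→X gives 9>1]
(B,Q,Z): not NE [P2→S gives 9>7; P3→X gives 9>0]
(B,Q,W): not NE [P2→R gives 5>4; P3→X gives 9>8]
(B,R,X): not NE [P2→S gives 8>5; P3→W gives 8>7]
(B,R,Y): not NE [P2→S gives 9>1; P3→W gives 8>3]
(B,R,Z): not NE [P1→D gives 9>5; P2→S gives 9>8; P3→W gives 8>5]
(B,R,W): not NE [P1→D gives 8>7]
(B,S,X): not NE [P1→D gives 9>8; P3→Z gives 8>4]
(B,S,Y): not NE [P3→Z gives 8>5]
(B,S,Z): not NE [P1→D gives 8>1]
(B,S,W): not NE [P1→C gives 7>6; P2→R gives 5>1; P3→Z gives 8>1]
(C,P,X): not NE [P2→R gives 8>4]
(C,P,Y): not NE [P2→R gives 6>4; P3→X gives 8>3]
(C,P,Z): not NE [P1→B gives 6>5; P2→S gives 8>3; P3→X gives 8>4]
(C,P,W): not NE [P1→D gives 9>2; P2→S gives 8>7; P3→X gives 8>6]
(C,Q,X): not NE [P1→D gives 9>4; P2→R gives 8>3; P3→W gives 9>3]
(C,Q,Y): not NE [P2→R gives 6>5; P3→W gives 9>8]
(C,Q,Z): not NE [P2→S gives 8>6; P3→W gives 9>6]
(C,Q,W): not NE [P1→B gives 5>2; P2→S gives 8>3]
(C,R,X): not NE [P1→B gives 4>1; P3→Z gives 4>3]
(C,R,Y): not NE [P1→B gives 7>4]
(C,R,Z): not NE [P2→S gives 8>6]
(C,R,W): not NE [P1→D gives 8>6; P3→Z gives 4>3]
(C,S,X): not NE [P1→D gives 9>4; P2→R gives 8>0; P3→W gives 7>6]
(C,S,Y): not NE [P1→B gives 9>1; P2→R gives 6>2; P3→W gives 7>4]
(C,S,Z): not NE [P1→D gives 8>4; P3→W gives 7>2]
(C,S,W): NE
(D,P,X): not NE [P1→C gives 9>2; P2→S gives 5>1; P3→Z gives 7>2]
(D,P,Y): not NE [P1→C gives 5>4; P3→Z gives 7>0]
(D,P,Z): not NE [P1→B gives 6>2; P2→R gives 6>0]
(D,P,W): not NE [P3→Z gives 7>4]
(D,Q,X): not NE [P2→S gives 5>0; P3→Z gives 4>2]
(D,Q,Y): not NE [P1→C gives 9>8; P3→Z gives 4>2]
(D,Q,Z): not NE [P1→C gives 8>0; P2→R gives 6>3]
(D,Q,W): not NE [P1→B gives 5>0; P2→P gives 10>5; P3→Z gives 4>1]
(D,R,X): not NE [P1→B gives 4>2; P3→W gives 7>5]
(D,R,Y): not NE [P1→B gives 7>1; P2→Q gives 2>1; P3→W gives 7>5]
(D,R,Z): not NE [P3→W gives 7>4]
(D,R,W): not NE [P2→P gives 10>9]
(D,S,X): not NE [P3→W gives 9>4]
(D,S,Y): not NE [P1→B gives 9>4; P2→Q gives 2>1; P3→W gives 9>8]
(D,S,Z): not NE [P2→R gives 6>5; P3→W gives 9>5]
(D,S,W): not NE [P1→C gives 7>4; P2→P gives 10>8]

NE set: (C,S,W)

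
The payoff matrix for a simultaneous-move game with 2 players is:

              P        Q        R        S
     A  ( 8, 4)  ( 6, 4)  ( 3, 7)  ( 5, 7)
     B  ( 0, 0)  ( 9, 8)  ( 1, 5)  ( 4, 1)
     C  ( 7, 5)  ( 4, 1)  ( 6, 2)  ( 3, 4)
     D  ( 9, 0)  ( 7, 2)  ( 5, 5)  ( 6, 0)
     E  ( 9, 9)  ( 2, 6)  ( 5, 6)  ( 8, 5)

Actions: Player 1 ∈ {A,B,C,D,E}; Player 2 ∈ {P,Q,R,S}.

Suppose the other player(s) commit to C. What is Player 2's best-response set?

u_2(P vs C) = 5
u_2(Q vs C) = 1
u_2(R vs C) = 2
u_2(S vs C) = 4
max payoff 5 at {P}

argmax u_2 = {P}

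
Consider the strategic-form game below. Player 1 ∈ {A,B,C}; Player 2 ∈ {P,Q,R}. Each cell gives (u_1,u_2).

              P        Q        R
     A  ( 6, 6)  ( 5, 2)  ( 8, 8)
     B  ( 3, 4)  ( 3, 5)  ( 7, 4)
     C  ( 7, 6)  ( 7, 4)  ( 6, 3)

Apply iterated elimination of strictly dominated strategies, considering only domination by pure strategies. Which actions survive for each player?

P1 drop B (A beats it: P:6>3 Q:5>3 R:8>7)
P2 drop Q (P beats it: A:6>2 C:6>4)
P1→{A,C} P2→{P,R}

IESDS → P1:{A,C} P2:{P,R}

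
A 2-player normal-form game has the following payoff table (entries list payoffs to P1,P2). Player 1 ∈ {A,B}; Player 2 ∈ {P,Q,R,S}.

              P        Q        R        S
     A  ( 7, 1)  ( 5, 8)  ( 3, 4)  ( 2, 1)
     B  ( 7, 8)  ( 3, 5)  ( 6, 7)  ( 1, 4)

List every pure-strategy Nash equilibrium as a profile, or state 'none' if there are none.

PSNE = {(A,Q), (B,P)}

(A,P): not NE [P2→Q gives 8>1]
(A,Q): NE
(A,R): not NE [P1→B gives 6>3; P2→Q gives 8>4]
(A,S): not NE [P2→Q gives 8>1]
(B,P): NE
(B,Q): not NE [P1→A gives 5>3; P2→P gives 8>5]
(B,R): not NE [P2→P gives 8>7]
(B,S): not NE [P1→A gives 2>1; P2→P gives 8>4]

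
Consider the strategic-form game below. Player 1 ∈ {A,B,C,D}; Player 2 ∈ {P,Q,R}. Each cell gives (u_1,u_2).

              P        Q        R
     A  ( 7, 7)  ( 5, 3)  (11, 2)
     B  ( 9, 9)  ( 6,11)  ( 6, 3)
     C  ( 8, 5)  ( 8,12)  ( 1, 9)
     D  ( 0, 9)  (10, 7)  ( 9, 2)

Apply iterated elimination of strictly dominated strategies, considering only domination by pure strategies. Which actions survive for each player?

IESDS → P1:{B,C,D} P2:{P,Q}

P2 drop R (Q beats it: A:3>2 B:11>3 C:12>9 D:7>2)
P1 drop A (B beats it: P:9>7 Q:6>5)
P1→{B,C,D} P2→{P,Q}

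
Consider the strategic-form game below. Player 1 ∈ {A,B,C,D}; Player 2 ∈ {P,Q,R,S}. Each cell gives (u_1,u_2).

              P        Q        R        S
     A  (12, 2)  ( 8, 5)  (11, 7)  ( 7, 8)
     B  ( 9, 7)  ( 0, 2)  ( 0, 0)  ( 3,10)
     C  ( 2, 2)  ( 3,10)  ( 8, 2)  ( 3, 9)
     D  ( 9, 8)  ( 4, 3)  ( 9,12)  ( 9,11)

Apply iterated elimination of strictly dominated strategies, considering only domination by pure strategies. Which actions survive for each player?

Remaining: P1:{A,D} P2:{R,S}

P1 drop B (A beats it: P:12>9 Q:8>0 R:11>0 S:7>3)
P1 drop C (A beats it: P:12>2 Q:8>3 R:11>8 S:7>3)
P2 drop P (R beats it: A:7>2 D:12>8)
P2 drop Q (R beats it: A:7>5 D:12>3)
P1→{A,D} P2→{R,S}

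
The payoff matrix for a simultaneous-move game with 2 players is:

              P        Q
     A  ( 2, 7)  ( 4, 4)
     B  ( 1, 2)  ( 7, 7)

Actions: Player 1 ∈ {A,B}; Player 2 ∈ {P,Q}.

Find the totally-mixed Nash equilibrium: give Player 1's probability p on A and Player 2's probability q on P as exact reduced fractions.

(p,q) = (5/8, 3/4)

P1 indiff ⇒ q·2+(1-q)·4 = q·1+(1-q)·7 ⇒ q(1) = (1-q)(3) ⇒ q = 3/4
P2 indiff ⇒ p·7+(1-p)·2 = p·4+(1-p)·7 ⇒ p(3) = (1-p)(5) ⇒ p = 5/8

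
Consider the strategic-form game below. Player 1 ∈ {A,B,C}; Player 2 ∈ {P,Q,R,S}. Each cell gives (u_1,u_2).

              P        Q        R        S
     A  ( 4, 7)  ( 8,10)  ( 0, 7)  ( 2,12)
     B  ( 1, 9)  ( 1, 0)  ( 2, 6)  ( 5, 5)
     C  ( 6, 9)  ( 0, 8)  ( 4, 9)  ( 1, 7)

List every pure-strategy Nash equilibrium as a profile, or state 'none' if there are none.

(A,P): not NE [P1→C gives 6>4; P2→S gives 12>7]
(A,Q): not NE [P2→S gives 12>10]
(A,R): not NE [P1→C gives 4>0; P2→S gives 12>7]
(A,S): not NE [P1→B gives 5>2]
(B,P): not NE [P1→C gives 6>1]
(B,Q): not NE [P1→A gives 8>1; P2→P gives 9>0]
(B,R): not NE [P1→C gives 4>2; P2→P gives 9>6]
(B,S): not NE [P2→P gives 9>5]
(C,P): NE
(C,Q): not NE [P1→A gives 8>0; P2→R gives 9>8]
(C,R): NE
(C,S): not NE [P1→B gives 5>1; P2→R gives 9>7]

NE set: (C,P), (C,R)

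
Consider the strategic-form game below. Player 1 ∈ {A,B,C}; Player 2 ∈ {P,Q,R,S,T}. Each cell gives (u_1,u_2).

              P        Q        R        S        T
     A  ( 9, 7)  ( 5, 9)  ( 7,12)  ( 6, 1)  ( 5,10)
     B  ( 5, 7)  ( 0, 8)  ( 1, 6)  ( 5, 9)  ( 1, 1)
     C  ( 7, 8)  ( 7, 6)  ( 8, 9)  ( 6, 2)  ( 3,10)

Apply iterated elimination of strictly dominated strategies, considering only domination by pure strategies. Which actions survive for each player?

Remaining: P1:{A,C} P2:{R,T}

P1 drop B (A beats it: P:9>5 Q:5>0 R:7>1 S:6>5 T:5>1)
P2 drop P (R beats it: A:12>7 C:9>8)
P2 drop Q (R beats it: A:12>9 C:9>6)
P2 drop S (R beats it: A:12>1 C:9>2)
P1→{A,C} P2→{R,T}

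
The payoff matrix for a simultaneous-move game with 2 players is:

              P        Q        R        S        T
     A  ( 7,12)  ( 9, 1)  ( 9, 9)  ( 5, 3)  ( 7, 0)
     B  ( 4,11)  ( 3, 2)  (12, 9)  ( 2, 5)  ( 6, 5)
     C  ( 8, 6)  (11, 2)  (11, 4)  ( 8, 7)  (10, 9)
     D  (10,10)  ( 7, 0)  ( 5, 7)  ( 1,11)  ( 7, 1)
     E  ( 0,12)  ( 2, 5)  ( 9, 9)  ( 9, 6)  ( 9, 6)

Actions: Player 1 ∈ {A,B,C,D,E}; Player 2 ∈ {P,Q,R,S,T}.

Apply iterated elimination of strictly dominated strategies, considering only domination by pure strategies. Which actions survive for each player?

P1 drop A (C beats it: P:8>7 Q:11>9 R:11>9 S:8>5 T:10>7)
P2 drop Q (P beats it: B:11>2 C:6>2 D:10>0 E:12>5)
P2 drop R (P beats it: B:11>9 C:6>4 D:10>7 E:12>9)
P1 drop B (C beats it: P:8>4 S:8>2 T:10>6)
P1→{C,D,E} P2→{P,S,T}

Remaining: P1:{C,D,E} P2:{P,S,T}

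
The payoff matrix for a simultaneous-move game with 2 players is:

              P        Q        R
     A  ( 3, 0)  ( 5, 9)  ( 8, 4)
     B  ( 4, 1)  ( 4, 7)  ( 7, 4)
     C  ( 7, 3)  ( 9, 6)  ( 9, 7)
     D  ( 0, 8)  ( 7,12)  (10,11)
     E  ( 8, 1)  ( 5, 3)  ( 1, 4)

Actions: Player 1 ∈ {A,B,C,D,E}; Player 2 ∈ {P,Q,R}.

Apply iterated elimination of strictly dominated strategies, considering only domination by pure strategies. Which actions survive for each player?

IESDS → P1:{C,D} P2:{Q,R}

P1 drop A (C beats it: P:7>3 Q:9>5 R:9>8)
P1 drop B (C beats it: P:7>4 Q:9>4 R:9>7)
P2 drop P (Q beats it: C:6>3 D:12>8 E:3>1)
P1 drop E (C beats it: Q:9>5 R:9>1)
P1→{C,D} P2→{Q,R}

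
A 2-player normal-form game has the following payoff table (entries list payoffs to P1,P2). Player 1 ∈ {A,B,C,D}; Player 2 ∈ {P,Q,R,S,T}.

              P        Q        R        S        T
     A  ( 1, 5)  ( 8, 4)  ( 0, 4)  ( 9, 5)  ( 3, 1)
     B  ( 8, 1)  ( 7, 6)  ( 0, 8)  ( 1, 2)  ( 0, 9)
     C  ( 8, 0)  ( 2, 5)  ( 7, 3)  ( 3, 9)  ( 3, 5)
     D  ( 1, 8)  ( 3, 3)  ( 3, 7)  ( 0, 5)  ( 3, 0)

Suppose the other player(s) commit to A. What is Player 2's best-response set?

u_2(P vs A) = 5
u_2(Q vs A) = 4
u_2(R vs A) = 4
u_2(S vs A) = 5
u_2(T vs A) = 1
max payoff 5 at {P,S}

P2 best: {P,S}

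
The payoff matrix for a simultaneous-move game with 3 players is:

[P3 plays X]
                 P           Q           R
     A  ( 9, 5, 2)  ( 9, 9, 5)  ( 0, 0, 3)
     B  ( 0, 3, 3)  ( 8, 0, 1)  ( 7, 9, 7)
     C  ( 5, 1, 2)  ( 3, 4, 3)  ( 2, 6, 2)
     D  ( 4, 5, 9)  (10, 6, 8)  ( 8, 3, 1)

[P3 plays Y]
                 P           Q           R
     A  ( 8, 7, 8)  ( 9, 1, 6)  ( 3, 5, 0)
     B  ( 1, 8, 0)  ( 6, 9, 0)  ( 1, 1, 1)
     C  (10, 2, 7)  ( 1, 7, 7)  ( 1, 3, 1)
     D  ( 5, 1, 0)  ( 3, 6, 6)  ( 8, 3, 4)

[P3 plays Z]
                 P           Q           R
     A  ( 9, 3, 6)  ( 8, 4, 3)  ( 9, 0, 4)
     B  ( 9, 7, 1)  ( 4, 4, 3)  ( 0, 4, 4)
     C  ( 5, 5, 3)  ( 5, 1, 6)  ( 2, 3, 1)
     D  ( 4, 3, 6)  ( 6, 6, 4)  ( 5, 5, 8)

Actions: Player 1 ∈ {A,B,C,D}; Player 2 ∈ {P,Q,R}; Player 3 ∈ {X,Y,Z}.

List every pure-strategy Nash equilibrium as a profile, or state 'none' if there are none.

(A,P,X): not NE [P2→Q gives 9>5; P3→Y gives 8>2]
(A,P,Y): not NE [P1→C gives 10>8]
(A,P,Z): not NE [P2→Q gives 4>3; P3→Y gives 8>6]
(A,Q,X): not NE [P1→D gives 10>9; P3→Y gives 6>5]
(A,Q,Y): not NE [P2→P gives 7>1]
(A,Q,Z): not NE [P3→Y gives 6>3]
(A,R,X): not NE [P1→D gives 8>0; P2→Q gives 9>0; P3→Z gives 4>3]
(A,R,Y): not NE [P1→D gives 8>3; P2→P gives 7>5; P3→Z gives 4>0]
(A,R,Z): not NE [P2→Q gives 4>0]
(B,P,X): not NE [P1→A gives 9>0; P2→R gives 9>3]
(B,P,Y): not NE [P1→C gives 10>1; P2→Q gives 9>8; P3→X gives 3>0]
(B,P,Z): not NE [P3→X gives 3>1]
(B,Q,X): not NE [P1→D gives 10>8; P2→R gives 9>0; P3→Z gives 3>1]
(B,Q,Y): not NE [P1→A gives 9>6; P3→Z gives 3>0]
(B,Q,Z): not NE [P1→A gives 8>4; P2→P gives 7>4]
(B,R,X): not NE [P1→D gives 8>7]
(B,R,Y): not NE [P1→D gives 8>1; P2→Q gives 9>1; P3→X gives 7>1]
(B,R,Z): not NE [P1→A gives 9>0; P2→P gives 7>4; P3→X gives 7>4]
(C,P,X): not NE [P1→A gives 9>5; P2→R gives 6>1; P3→Y gives 7>2]
(C,P,Y): not NE [P2→Q gives 7>2]
(C,P,Z): not NE [P1→B gives 9>5; P3→Y gives 7>3]
(C,Q,X): not NE [P1→D gives 10>3; P2→R gives 6>4; P3→Y gives 7>3]
(C,Q,Y): not NE [P1→A gives 9>1]
(C,Q,Z): not NE [P1→A gives 8>5; P2→P gives 5>1; P3→Y gives 7>6]
(C,R,X): not NE [P1→D gives 8>2]
(C,R,Y): not NE [P1→D gives 8>1; P2→Q gives 7>3; P3→X gives 2>1]
(C,R,Z): not NE [P1→A gives 9>2; P2→P gives 5>3; P3→X gives 2>1]
(D,P,X): not NE [P1→A gives 9>4; P2→Q gives 6>5]
(D,P,Y): not NE [P1→C gives 10>5; P2→Q gives 6>1; P3→X gives 9>0]
(D,P,Z): not NE [P1→B gives 9>4; P2→Q gives 6>3; P3→X gives 9>6]
(D,Q,X): NE
(D,Q,Y): not NE [P1→A gives 9>3; P3→X gives 8>6]
(D,Q,Z): not NE [P1→A gives 8>6; P3→X gives 8>4]
(D,R,X): not NE [P2→Q gives 6>3; P3→Z gives 8>1]
(D,R,Y): not NE [P2→Q gives 6>3; P3→Z gives 8>4]
(D,R,Z): not NE [P1→A gives 9>5; P2→Q gives 6>5]

Nash profiles: (D,Q,X)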